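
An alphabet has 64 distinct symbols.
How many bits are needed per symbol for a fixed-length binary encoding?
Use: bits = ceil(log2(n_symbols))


log2(64) = 6.0
Bracket: 2^5 = 32 < 64 <= 2^6 = 64
So ceil(log2(64)) = 6

bits = ceil(log2(64)) = ceil(6.0) = 6 bits


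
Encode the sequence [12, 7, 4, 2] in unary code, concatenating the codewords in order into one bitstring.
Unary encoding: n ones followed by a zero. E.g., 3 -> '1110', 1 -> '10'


Encode each number as n ones followed by a terminating 0:
  12 -> 1111111111110 (13 bits)
  7 -> 11111110 (8 bits)
  4 -> 11110 (5 bits)
  2 -> 110 (3 bits)
Total length = 13 + 8 + 5 + 3 = 29 bits.

Unary([12, 7, 4, 2]) = 11111111111101111111011110110 (29 bits)


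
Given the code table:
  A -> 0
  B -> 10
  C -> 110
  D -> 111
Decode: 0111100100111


Decoding:
0 -> A
111 -> D
10 -> B
0 -> A
10 -> B
0 -> A
111 -> D


Result: ADBABAD


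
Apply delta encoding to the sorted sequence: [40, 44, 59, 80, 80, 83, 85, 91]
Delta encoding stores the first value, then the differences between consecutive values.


First value: 40
Deltas:
  44 - 40 = 4
  59 - 44 = 15
  80 - 59 = 21
  80 - 80 = 0
  83 - 80 = 3
  85 - 83 = 2
  91 - 85 = 6


Delta encoded: [40, 4, 15, 21, 0, 3, 2, 6]


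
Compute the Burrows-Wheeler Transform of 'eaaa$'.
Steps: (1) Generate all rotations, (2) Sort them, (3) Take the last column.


Rotations (sorted):
  0: $eaaa -> last char: a
  1: a$eaa -> last char: a
  2: aa$ea -> last char: a
  3: aaa$e -> last char: e
  4: eaaa$ -> last char: $


BWT = aaae$


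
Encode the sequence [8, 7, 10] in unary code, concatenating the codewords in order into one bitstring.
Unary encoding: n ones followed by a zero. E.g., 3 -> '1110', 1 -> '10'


Encode each number as n ones followed by a terminating 0:
  8 -> 111111110 (9 bits)
  7 -> 11111110 (8 bits)
  10 -> 11111111110 (11 bits)
Total length = 9 + 8 + 11 = 28 bits.

Unary([8, 7, 10]) = 1111111101111111011111111110 (28 bits)


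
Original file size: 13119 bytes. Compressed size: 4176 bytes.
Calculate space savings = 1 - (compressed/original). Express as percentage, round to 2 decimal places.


ratio = compressed/original = 4176/13119 = 0.318317
savings = 1 - ratio = 1 - 0.318317 = 0.681683
as a percentage: 0.681683 * 100 = 68.17%

Space savings = 1 - 4176/13119 = 68.17%


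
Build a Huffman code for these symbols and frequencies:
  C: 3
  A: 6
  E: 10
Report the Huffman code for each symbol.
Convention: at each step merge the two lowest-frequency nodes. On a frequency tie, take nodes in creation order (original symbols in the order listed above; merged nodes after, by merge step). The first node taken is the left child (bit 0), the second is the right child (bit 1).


Huffman tree construction:
Step 1: Merge C(3) + A(6) = 9
Step 2: Merge (C+A)(9) + E(10) = 19
Read each symbol's code off the tree from the root (left child = 0, right child = 1).

Codes:
  C: 00 (length 2)
  A: 01 (length 2)
  E: 1 (length 1)
Average code length: 28/19 = 1.4737 bits/symbol


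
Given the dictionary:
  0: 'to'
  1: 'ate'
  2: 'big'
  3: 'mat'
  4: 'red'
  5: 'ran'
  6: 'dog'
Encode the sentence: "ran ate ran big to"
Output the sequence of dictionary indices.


Look up each word in the dictionary:
  'ran' -> 5
  'ate' -> 1
  'ran' -> 5
  'big' -> 2
  'to' -> 0

Encoded: [5, 1, 5, 2, 0]


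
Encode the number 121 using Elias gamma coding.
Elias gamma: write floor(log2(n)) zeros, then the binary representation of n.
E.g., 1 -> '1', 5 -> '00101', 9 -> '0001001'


num_bits = floor(log2(121)) + 1 = 7
leading_zeros = num_bits - 1 = 6
binary(121) = 1111001

Elias gamma(121) = '000000' + '1111001' = 0000001111001 (13 bits)


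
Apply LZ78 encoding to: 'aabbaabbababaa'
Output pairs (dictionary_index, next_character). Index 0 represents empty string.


LZ78 encoding steps:
Dictionary: {0: ''}
Step 1: w='' (idx 0), next='a' -> output (0, 'a'), add 'a' as idx 1
Step 2: w='a' (idx 1), next='b' -> output (1, 'b'), add 'ab' as idx 2
Step 3: w='' (idx 0), next='b' -> output (0, 'b'), add 'b' as idx 3
Step 4: w='a' (idx 1), next='a' -> output (1, 'a'), add 'aa' as idx 4
Step 5: w='b' (idx 3), next='b' -> output (3, 'b'), add 'bb' as idx 5
Step 6: w='ab' (idx 2), next='a' -> output (2, 'a'), add 'aba' as idx 6
Step 7: w='b' (idx 3), next='a' -> output (3, 'a'), add 'ba' as idx 7
Step 8: w='a' (idx 1), end of input -> output (1, '')


Encoded: [(0, 'a'), (1, 'b'), (0, 'b'), (1, 'a'), (3, 'b'), (2, 'a'), (3, 'a'), (1, '')]


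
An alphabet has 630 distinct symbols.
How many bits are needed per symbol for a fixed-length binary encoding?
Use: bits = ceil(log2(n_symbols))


log2(630) = 9.2992
Bracket: 2^9 = 512 < 630 <= 2^10 = 1024
So ceil(log2(630)) = 10

bits = ceil(log2(630)) = ceil(9.2992) = 10 bits


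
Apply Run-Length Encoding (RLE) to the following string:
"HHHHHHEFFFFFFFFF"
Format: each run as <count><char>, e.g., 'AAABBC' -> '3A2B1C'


Scanning runs left to right:
  i=0: run of 'H' x 6 -> '6H'
  i=6: run of 'E' x 1 -> '1E'
  i=7: run of 'F' x 9 -> '9F'

RLE = 6H1E9F


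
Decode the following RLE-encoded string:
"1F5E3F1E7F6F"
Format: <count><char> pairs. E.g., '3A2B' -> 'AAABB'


Expanding each <count><char> pair:
  1F -> 'F'
  5E -> 'EEEEE'
  3F -> 'FFF'
  1E -> 'E'
  7F -> 'FFFFFFF'
  6F -> 'FFFFFF'

Decoded = FEEEEEFFFEFFFFFFFFFFFFF


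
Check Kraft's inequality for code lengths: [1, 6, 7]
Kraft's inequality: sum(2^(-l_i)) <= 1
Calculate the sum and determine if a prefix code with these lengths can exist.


Sum = 2^(-1) + 2^(-6) + 2^(-7)
    = 0.5 + 0.015625 + 0.0078125
    = 67/128 = 0.5234375
Since 0.5234375 <= 1, Kraft's inequality IS satisfied.
A prefix code with these lengths CAN exist.

Kraft sum = 0.5234375. Satisfied.


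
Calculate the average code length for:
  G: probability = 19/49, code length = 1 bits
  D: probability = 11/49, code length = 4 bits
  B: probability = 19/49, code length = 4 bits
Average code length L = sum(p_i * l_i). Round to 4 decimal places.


Weighted contributions p_i * l_i:
  G: (19/49) * 1 = 19/49
  D: (11/49) * 4 = 44/49
  B: (19/49) * 4 = 76/49
Sum = (19 + 44 + 76)/49 = 139/49

L = 139/49 = 2.8367 bits/symbol


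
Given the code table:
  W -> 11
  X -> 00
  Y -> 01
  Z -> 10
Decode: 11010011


Decoding:
11 -> W
01 -> Y
00 -> X
11 -> W


Result: WYXW


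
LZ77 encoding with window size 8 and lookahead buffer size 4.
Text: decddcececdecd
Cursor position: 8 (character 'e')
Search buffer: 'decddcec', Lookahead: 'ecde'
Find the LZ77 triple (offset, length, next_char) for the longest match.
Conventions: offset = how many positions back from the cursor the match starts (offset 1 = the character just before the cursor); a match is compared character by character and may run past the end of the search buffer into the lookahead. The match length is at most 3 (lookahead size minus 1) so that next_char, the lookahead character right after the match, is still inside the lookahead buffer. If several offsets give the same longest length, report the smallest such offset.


Try each offset into the search buffer:
  offset=1 (pos 7, char 'c'): match length 0
  offset=2 (pos 6, char 'e'): match length 2
  offset=3 (pos 5, char 'c'): match length 0
  offset=4 (pos 4, char 'd'): match length 0
  offset=5 (pos 3, char 'd'): match length 0
  offset=6 (pos 2, char 'c'): match length 0
  offset=7 (pos 1, char 'e'): match length 3
  offset=8 (pos 0, char 'd'): match length 0
Longest match has length 3 at offset 7.
next_char = character at position 8 + 3 = 11 -> 'e'

Best match: offset=7, length=3 (matching 'ecd' starting at position 1)
LZ77 triple: (7, 3, 'e')


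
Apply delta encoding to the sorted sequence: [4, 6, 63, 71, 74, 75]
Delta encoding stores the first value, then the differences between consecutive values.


First value: 4
Deltas:
  6 - 4 = 2
  63 - 6 = 57
  71 - 63 = 8
  74 - 71 = 3
  75 - 74 = 1


Delta encoded: [4, 2, 57, 8, 3, 1]


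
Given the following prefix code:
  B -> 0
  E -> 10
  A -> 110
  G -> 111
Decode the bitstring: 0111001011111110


Decoding step by step:
Bits 0 -> B
Bits 111 -> G
Bits 0 -> B
Bits 0 -> B
Bits 10 -> E
Bits 111 -> G
Bits 111 -> G
Bits 10 -> E


Decoded message: BGBBEGGE


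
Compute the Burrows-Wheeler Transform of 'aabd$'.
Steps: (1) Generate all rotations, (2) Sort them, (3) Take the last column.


Rotations (sorted):
  0: $aabd -> last char: d
  1: aabd$ -> last char: $
  2: abd$a -> last char: a
  3: bd$aa -> last char: a
  4: d$aab -> last char: b


BWT = d$aab


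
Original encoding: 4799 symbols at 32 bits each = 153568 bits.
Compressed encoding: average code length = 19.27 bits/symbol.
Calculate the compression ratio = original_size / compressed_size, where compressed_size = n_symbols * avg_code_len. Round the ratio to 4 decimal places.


original_size = n_symbols * orig_bits = 4799 * 32 = 153568 bits
compressed_size = n_symbols * avg_code_len = 4799 * 19.27 = 92476.73 bits
ratio = original_size / compressed_size = 153568 / 92476.73 = 1.6606

Compression ratio = 1.6606


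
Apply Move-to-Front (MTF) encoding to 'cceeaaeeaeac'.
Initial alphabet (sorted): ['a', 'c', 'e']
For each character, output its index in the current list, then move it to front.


MTF encoding:
'c': index 1 in ['a', 'c', 'e'] -> ['c', 'a', 'e']
'c': index 0 in ['c', 'a', 'e'] -> ['c', 'a', 'e']
'e': index 2 in ['c', 'a', 'e'] -> ['e', 'c', 'a']
'e': index 0 in ['e', 'c', 'a'] -> ['e', 'c', 'a']
'a': index 2 in ['e', 'c', 'a'] -> ['a', 'e', 'c']
'a': index 0 in ['a', 'e', 'c'] -> ['a', 'e', 'c']
'e': index 1 in ['a', 'e', 'c'] -> ['e', 'a', 'c']
'e': index 0 in ['e', 'a', 'c'] -> ['e', 'a', 'c']
'a': index 1 in ['e', 'a', 'c'] -> ['a', 'e', 'c']
'e': index 1 in ['a', 'e', 'c'] -> ['e', 'a', 'c']
'a': index 1 in ['e', 'a', 'c'] -> ['a', 'e', 'c']
'c': index 2 in ['a', 'e', 'c'] -> ['c', 'a', 'e']


Output: [1, 0, 2, 0, 2, 0, 1, 0, 1, 1, 1, 2]


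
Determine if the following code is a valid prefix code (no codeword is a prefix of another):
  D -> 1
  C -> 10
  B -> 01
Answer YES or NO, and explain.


Checking each pair (does one codeword prefix another?):
  D='1' vs C='10': prefix -- VIOLATION

NO -- this is NOT a valid prefix code. D (1) is a prefix of C (10).


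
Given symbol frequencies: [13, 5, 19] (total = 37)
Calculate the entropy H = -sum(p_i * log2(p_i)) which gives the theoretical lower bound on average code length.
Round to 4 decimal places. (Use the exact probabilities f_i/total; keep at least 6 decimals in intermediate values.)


Per-symbol terms -p_i * log2(p_i) with p_i = f_i/37:
  p = 13/37 = 0.351351: log2(p) = -1.509014, -p*log2(p) = 0.530194
  p = 5/37 = 0.135135: log2(p) = -2.887525, -p*log2(p) = 0.390206
  p = 19/37 = 0.513514: log2(p) = -0.961526, -p*log2(p) = 0.493757
H = 0.530194 + 0.390206 + 0.493757 = 1.414157

H = 1.4142 bits/symbol


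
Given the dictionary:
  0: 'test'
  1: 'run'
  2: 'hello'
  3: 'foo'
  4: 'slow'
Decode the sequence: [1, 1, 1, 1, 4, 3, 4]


Look up each index in the dictionary:
  1 -> 'run'
  1 -> 'run'
  1 -> 'run'
  1 -> 'run'
  4 -> 'slow'
  3 -> 'foo'
  4 -> 'slow'

Decoded: "run run run run slow foo slow"


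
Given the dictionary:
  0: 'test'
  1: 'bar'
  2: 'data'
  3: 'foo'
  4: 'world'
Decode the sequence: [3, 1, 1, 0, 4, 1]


Look up each index in the dictionary:
  3 -> 'foo'
  1 -> 'bar'
  1 -> 'bar'
  0 -> 'test'
  4 -> 'world'
  1 -> 'bar'

Decoded: "foo bar bar test world bar"


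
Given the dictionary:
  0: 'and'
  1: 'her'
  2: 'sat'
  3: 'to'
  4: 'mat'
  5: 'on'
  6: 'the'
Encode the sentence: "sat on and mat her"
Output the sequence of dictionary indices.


Look up each word in the dictionary:
  'sat' -> 2
  'on' -> 5
  'and' -> 0
  'mat' -> 4
  'her' -> 1

Encoded: [2, 5, 0, 4, 1]


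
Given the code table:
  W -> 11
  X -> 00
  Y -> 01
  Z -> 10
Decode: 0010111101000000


Decoding:
00 -> X
10 -> Z
11 -> W
11 -> W
01 -> Y
00 -> X
00 -> X
00 -> X


Result: XZWWYXXX


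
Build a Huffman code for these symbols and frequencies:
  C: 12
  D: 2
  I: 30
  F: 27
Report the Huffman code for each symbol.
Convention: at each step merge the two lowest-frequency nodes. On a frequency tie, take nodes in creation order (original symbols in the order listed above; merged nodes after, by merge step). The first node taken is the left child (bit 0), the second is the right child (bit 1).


Huffman tree construction:
Step 1: Merge D(2) + C(12) = 14
Step 2: Merge (D+C)(14) + F(27) = 41
Step 3: Merge I(30) + ((D+C)+F)(41) = 71
Read each symbol's code off the tree from the root (left child = 0, right child = 1).

Codes:
  C: 101 (length 3)
  D: 100 (length 3)
  I: 0 (length 1)
  F: 11 (length 2)
Average code length: 126/71 = 1.7746 bits/symbol


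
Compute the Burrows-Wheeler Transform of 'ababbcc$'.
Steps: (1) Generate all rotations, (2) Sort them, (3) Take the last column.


Rotations (sorted):
  0: $ababbcc -> last char: c
  1: ababbcc$ -> last char: $
  2: abbcc$ab -> last char: b
  3: babbcc$a -> last char: a
  4: bbcc$aba -> last char: a
  5: bcc$abab -> last char: b
  6: c$ababbc -> last char: c
  7: cc$ababb -> last char: b


BWT = c$baabcb


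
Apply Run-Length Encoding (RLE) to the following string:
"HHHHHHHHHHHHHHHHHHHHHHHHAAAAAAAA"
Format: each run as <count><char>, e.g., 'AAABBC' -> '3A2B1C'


Scanning runs left to right:
  i=0: run of 'H' x 24 -> '24H'
  i=24: run of 'A' x 8 -> '8A'

RLE = 24H8A


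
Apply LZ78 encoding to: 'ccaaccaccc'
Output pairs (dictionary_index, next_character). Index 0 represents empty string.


LZ78 encoding steps:
Dictionary: {0: ''}
Step 1: w='' (idx 0), next='c' -> output (0, 'c'), add 'c' as idx 1
Step 2: w='c' (idx 1), next='a' -> output (1, 'a'), add 'ca' as idx 2
Step 3: w='' (idx 0), next='a' -> output (0, 'a'), add 'a' as idx 3
Step 4: w='c' (idx 1), next='c' -> output (1, 'c'), add 'cc' as idx 4
Step 5: w='a' (idx 3), next='c' -> output (3, 'c'), add 'ac' as idx 5
Step 6: w='cc' (idx 4), end of input -> output (4, '')


Encoded: [(0, 'c'), (1, 'a'), (0, 'a'), (1, 'c'), (3, 'c'), (4, '')]


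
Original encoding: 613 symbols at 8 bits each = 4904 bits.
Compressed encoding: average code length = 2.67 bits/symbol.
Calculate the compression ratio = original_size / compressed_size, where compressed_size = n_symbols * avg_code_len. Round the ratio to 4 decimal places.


original_size = n_symbols * orig_bits = 613 * 8 = 4904 bits
compressed_size = n_symbols * avg_code_len = 613 * 2.67 = 1636.71 bits
ratio = original_size / compressed_size = 4904 / 1636.71 = 2.9963

Compression ratio = 2.9963


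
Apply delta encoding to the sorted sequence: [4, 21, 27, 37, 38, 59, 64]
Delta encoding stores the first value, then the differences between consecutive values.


First value: 4
Deltas:
  21 - 4 = 17
  27 - 21 = 6
  37 - 27 = 10
  38 - 37 = 1
  59 - 38 = 21
  64 - 59 = 5


Delta encoded: [4, 17, 6, 10, 1, 21, 5]


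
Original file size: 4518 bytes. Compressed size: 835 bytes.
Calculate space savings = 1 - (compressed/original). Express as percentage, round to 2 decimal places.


ratio = compressed/original = 835/4518 = 0.184816
savings = 1 - ratio = 1 - 0.184816 = 0.815184
as a percentage: 0.815184 * 100 = 81.52%

Space savings = 1 - 835/4518 = 81.52%


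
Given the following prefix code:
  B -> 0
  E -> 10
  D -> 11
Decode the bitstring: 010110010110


Decoding step by step:
Bits 0 -> B
Bits 10 -> E
Bits 11 -> D
Bits 0 -> B
Bits 0 -> B
Bits 10 -> E
Bits 11 -> D
Bits 0 -> B


Decoded message: BEDBBEDB


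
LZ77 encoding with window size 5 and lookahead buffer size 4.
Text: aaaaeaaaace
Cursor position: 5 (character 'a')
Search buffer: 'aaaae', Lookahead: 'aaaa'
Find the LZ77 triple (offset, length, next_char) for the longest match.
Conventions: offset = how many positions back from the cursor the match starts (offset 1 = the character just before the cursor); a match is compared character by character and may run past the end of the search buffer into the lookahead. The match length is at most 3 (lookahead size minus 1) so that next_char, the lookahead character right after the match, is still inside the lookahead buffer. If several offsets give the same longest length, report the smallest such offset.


Try each offset into the search buffer:
  offset=1 (pos 4, char 'e'): match length 0
  offset=2 (pos 3, char 'a'): match length 1
  offset=3 (pos 2, char 'a'): match length 2
  offset=4 (pos 1, char 'a'): match length 3
  offset=5 (pos 0, char 'a'): match length 3
Longest match has length 3, found at offsets 4, 5; take the smallest, offset 4.
next_char = character at position 5 + 3 = 8 -> 'a'

Best match: offset=4, length=3 (matching 'aaa' starting at position 1)
LZ77 triple: (4, 3, 'a')


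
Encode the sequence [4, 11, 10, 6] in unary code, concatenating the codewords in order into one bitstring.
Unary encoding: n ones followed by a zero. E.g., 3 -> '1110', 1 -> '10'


Encode each number as n ones followed by a terminating 0:
  4 -> 11110 (5 bits)
  11 -> 111111111110 (12 bits)
  10 -> 11111111110 (11 bits)
  6 -> 1111110 (7 bits)
Total length = 5 + 12 + 11 + 7 = 35 bits.

Unary([4, 11, 10, 6]) = 11110111111111110111111111101111110 (35 bits)


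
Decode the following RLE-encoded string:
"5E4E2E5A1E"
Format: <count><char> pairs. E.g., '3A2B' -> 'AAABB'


Expanding each <count><char> pair:
  5E -> 'EEEEE'
  4E -> 'EEEE'
  2E -> 'EE'
  5A -> 'AAAAA'
  1E -> 'E'

Decoded = EEEEEEEEEEEAAAAAE


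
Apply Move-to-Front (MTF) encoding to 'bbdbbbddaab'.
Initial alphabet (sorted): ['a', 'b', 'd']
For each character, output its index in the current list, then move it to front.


MTF encoding:
'b': index 1 in ['a', 'b', 'd'] -> ['b', 'a', 'd']
'b': index 0 in ['b', 'a', 'd'] -> ['b', 'a', 'd']
'd': index 2 in ['b', 'a', 'd'] -> ['d', 'b', 'a']
'b': index 1 in ['d', 'b', 'a'] -> ['b', 'd', 'a']
'b': index 0 in ['b', 'd', 'a'] -> ['b', 'd', 'a']
'b': index 0 in ['b', 'd', 'a'] -> ['b', 'd', 'a']
'd': index 1 in ['b', 'd', 'a'] -> ['d', 'b', 'a']
'd': index 0 in ['d', 'b', 'a'] -> ['d', 'b', 'a']
'a': index 2 in ['d', 'b', 'a'] -> ['a', 'd', 'b']
'a': index 0 in ['a', 'd', 'b'] -> ['a', 'd', 'b']
'b': index 2 in ['a', 'd', 'b'] -> ['b', 'a', 'd']


Output: [1, 0, 2, 1, 0, 0, 1, 0, 2, 0, 2]


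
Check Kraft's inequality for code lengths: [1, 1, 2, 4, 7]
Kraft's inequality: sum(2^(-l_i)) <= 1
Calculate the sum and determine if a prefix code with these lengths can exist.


Sum = 2^(-1) + 2^(-1) + 2^(-2) + 2^(-4) + 2^(-7)
    = 0.5 + 0.5 + 0.25 + 0.0625 + 0.0078125
    = 169/128 = 1.3203125
Since 1.3203125 > 1, Kraft's inequality is NOT satisfied.
A prefix code with these lengths CANNOT exist.

Kraft sum = 1.3203125. Not satisfied.


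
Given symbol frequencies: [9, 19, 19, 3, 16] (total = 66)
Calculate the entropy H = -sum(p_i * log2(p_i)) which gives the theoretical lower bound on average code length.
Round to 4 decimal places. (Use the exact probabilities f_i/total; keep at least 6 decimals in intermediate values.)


Per-symbol terms -p_i * log2(p_i) with p_i = f_i/66:
  p = 9/66 = 0.136364: log2(p) = -2.874469, -p*log2(p) = 0.391973
  p = 19/66 = 0.287879: log2(p) = -1.796467, -p*log2(p) = 0.517165
  p = 19/66 = 0.287879: log2(p) = -1.796467, -p*log2(p) = 0.517165
  p = 3/66 = 0.045455: log2(p) = -4.459432, -p*log2(p) = 0.202701
  p = 16/66 = 0.242424: log2(p) = -2.044394, -p*log2(p) = 0.495611
H = 0.391973 + 0.517165 + 0.517165 + 0.202701 + 0.495611 = 2.124615

H = 2.1246 bits/symbol


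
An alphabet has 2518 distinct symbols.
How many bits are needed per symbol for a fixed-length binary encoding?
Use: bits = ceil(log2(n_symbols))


log2(2518) = 11.2981
Bracket: 2^11 = 2048 < 2518 <= 2^12 = 4096
So ceil(log2(2518)) = 12

bits = ceil(log2(2518)) = ceil(11.2981) = 12 bits


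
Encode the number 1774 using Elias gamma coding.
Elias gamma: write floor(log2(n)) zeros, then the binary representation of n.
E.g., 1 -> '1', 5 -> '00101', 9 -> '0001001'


num_bits = floor(log2(1774)) + 1 = 11
leading_zeros = num_bits - 1 = 10
binary(1774) = 11011101110

Elias gamma(1774) = '0000000000' + '11011101110' = 000000000011011101110 (21 bits)


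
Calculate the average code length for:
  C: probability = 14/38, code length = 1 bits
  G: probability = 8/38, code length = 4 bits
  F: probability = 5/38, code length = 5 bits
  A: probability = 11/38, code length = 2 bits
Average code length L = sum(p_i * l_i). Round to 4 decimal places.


Weighted contributions p_i * l_i:
  C: (14/38) * 1 = 14/38
  G: (8/38) * 4 = 32/38
  F: (5/38) * 5 = 25/38
  A: (11/38) * 2 = 22/38
Sum = (14 + 32 + 25 + 22)/38 = 93/38

L = 93/38 = 2.4474 bits/symbol


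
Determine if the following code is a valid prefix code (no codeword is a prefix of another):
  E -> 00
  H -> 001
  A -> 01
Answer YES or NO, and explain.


Checking each pair (does one codeword prefix another?):
  E='00' vs H='001': prefix -- VIOLATION

NO -- this is NOT a valid prefix code. E (00) is a prefix of H (001).


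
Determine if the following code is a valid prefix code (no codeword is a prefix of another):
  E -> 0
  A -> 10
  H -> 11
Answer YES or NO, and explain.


Checking each pair (does one codeword prefix another?):
  E='0' vs A='10': no prefix
  E='0' vs H='11': no prefix
  A='10' vs E='0': no prefix
  A='10' vs H='11': no prefix
  H='11' vs E='0': no prefix
  H='11' vs A='10': no prefix
No violation found over all pairs.

YES -- this is a valid prefix code. No codeword is a prefix of any other codeword.


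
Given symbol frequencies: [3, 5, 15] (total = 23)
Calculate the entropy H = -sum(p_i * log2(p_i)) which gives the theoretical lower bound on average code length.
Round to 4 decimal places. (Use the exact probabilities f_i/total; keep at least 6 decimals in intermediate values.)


Per-symbol terms -p_i * log2(p_i) with p_i = f_i/23:
  p = 3/23 = 0.130435: log2(p) = -2.938599, -p*log2(p) = 0.383296
  p = 5/23 = 0.217391: log2(p) = -2.201634, -p*log2(p) = 0.478616
  p = 15/23 = 0.652174: log2(p) = -0.616671, -p*log2(p) = 0.402177
H = 0.383296 + 0.478616 + 0.402177 = 1.264089

H = 1.2641 bits/symbol


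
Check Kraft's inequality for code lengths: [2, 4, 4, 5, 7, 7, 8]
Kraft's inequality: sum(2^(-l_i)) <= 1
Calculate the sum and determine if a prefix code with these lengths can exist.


Sum = 2^(-2) + 2^(-4) + 2^(-4) + 2^(-5) + 2^(-7) + 2^(-7) + 2^(-8)
    = 0.25 + 0.0625 + 0.0625 + 0.03125 + 0.0078125 + 0.0078125 + 0.00390625
    = 109/256 = 0.42578125
Since 0.42578125 <= 1, Kraft's inequality IS satisfied.
A prefix code with these lengths CAN exist.

Kraft sum = 0.42578125. Satisfied.


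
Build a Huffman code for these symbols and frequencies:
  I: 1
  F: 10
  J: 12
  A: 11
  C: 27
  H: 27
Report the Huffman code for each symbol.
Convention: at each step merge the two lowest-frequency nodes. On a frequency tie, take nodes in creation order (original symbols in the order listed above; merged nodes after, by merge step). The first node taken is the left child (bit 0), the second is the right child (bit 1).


Huffman tree construction:
Step 1: Merge I(1) + F(10) = 11
Step 2: Merge A(11) + (I+F)(11) = 22
Step 3: Merge J(12) + (A+(I+F))(22) = 34
Step 4: Merge C(27) + H(27) = 54
Step 5: Merge (J+(A+(I+F)))(34) + (C+H)(54) = 88
Read each symbol's code off the tree from the root (left child = 0, right child = 1).

Codes:
  I: 0110 (length 4)
  F: 0111 (length 4)
  J: 00 (length 2)
  A: 010 (length 3)
  C: 10 (length 2)
  H: 11 (length 2)
Average code length: 209/88 = 2.3750 bits/symbol


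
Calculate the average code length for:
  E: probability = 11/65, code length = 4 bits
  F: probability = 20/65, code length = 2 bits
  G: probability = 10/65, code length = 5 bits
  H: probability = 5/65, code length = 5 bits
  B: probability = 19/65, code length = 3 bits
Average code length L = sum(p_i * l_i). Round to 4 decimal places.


Weighted contributions p_i * l_i:
  E: (11/65) * 4 = 44/65
  F: (20/65) * 2 = 40/65
  G: (10/65) * 5 = 50/65
  H: (5/65) * 5 = 25/65
  B: (19/65) * 3 = 57/65
Sum = (44 + 40 + 50 + 25 + 57)/65 = 216/65

L = 216/65 = 3.3231 bits/symbol


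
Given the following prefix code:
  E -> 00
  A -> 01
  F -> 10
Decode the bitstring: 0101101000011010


Decoding step by step:
Bits 01 -> A
Bits 01 -> A
Bits 10 -> F
Bits 10 -> F
Bits 00 -> E
Bits 01 -> A
Bits 10 -> F
Bits 10 -> F


Decoded message: AAFFEAFF


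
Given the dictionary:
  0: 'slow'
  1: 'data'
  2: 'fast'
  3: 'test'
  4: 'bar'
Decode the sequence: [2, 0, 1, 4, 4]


Look up each index in the dictionary:
  2 -> 'fast'
  0 -> 'slow'
  1 -> 'data'
  4 -> 'bar'
  4 -> 'bar'

Decoded: "fast slow data bar bar"


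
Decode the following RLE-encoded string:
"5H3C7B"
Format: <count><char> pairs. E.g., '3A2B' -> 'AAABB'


Expanding each <count><char> pair:
  5H -> 'HHHHH'
  3C -> 'CCC'
  7B -> 'BBBBBBB'

Decoded = HHHHHCCCBBBBBBB


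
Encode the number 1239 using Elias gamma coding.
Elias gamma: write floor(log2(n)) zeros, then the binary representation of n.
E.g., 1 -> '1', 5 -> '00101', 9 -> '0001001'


num_bits = floor(log2(1239)) + 1 = 11
leading_zeros = num_bits - 1 = 10
binary(1239) = 10011010111

Elias gamma(1239) = '0000000000' + '10011010111' = 000000000010011010111 (21 bits)


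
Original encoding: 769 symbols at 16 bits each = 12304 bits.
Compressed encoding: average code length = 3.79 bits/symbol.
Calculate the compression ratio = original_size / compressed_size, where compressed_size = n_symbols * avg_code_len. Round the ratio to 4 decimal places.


original_size = n_symbols * orig_bits = 769 * 16 = 12304 bits
compressed_size = n_symbols * avg_code_len = 769 * 3.79 = 2914.51 bits
ratio = original_size / compressed_size = 12304 / 2914.51 = 4.2216

Compression ratio = 4.2216


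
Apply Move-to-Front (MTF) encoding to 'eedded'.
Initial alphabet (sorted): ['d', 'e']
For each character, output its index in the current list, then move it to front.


MTF encoding:
'e': index 1 in ['d', 'e'] -> ['e', 'd']
'e': index 0 in ['e', 'd'] -> ['e', 'd']
'd': index 1 in ['e', 'd'] -> ['d', 'e']
'd': index 0 in ['d', 'e'] -> ['d', 'e']
'e': index 1 in ['d', 'e'] -> ['e', 'd']
'd': index 1 in ['e', 'd'] -> ['d', 'e']


Output: [1, 0, 1, 0, 1, 1]


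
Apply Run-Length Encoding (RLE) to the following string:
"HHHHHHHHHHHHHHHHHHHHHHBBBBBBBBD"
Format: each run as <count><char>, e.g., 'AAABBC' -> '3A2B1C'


Scanning runs left to right:
  i=0: run of 'H' x 22 -> '22H'
  i=22: run of 'B' x 8 -> '8B'
  i=30: run of 'D' x 1 -> '1D'

RLE = 22H8B1D


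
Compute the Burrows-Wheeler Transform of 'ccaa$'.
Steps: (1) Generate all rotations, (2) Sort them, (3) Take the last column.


Rotations (sorted):
  0: $ccaa -> last char: a
  1: a$cca -> last char: a
  2: aa$cc -> last char: c
  3: caa$c -> last char: c
  4: ccaa$ -> last char: $


BWT = aacc$


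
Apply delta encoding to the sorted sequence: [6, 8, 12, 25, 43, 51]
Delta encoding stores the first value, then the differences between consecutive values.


First value: 6
Deltas:
  8 - 6 = 2
  12 - 8 = 4
  25 - 12 = 13
  43 - 25 = 18
  51 - 43 = 8


Delta encoded: [6, 2, 4, 13, 18, 8]


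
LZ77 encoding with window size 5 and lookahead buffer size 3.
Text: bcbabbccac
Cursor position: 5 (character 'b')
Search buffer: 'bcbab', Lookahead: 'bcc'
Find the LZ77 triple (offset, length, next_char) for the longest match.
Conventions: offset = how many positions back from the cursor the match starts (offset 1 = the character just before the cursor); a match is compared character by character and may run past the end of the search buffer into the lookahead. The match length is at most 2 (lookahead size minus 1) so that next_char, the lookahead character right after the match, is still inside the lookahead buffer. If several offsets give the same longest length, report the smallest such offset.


Try each offset into the search buffer:
  offset=1 (pos 4, char 'b'): match length 1
  offset=2 (pos 3, char 'a'): match length 0
  offset=3 (pos 2, char 'b'): match length 1
  offset=4 (pos 1, char 'c'): match length 0
  offset=5 (pos 0, char 'b'): match length 2
Longest match has length 2 at offset 5.
next_char = character at position 5 + 2 = 7 -> 'c'

Best match: offset=5, length=2 (matching 'bc' starting at position 0)
LZ77 triple: (5, 2, 'c')


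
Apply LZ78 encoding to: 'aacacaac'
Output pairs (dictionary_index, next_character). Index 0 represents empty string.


LZ78 encoding steps:
Dictionary: {0: ''}
Step 1: w='' (idx 0), next='a' -> output (0, 'a'), add 'a' as idx 1
Step 2: w='a' (idx 1), next='c' -> output (1, 'c'), add 'ac' as idx 2
Step 3: w='ac' (idx 2), next='a' -> output (2, 'a'), add 'aca' as idx 3
Step 4: w='ac' (idx 2), end of input -> output (2, '')


Encoded: [(0, 'a'), (1, 'c'), (2, 'a'), (2, '')]


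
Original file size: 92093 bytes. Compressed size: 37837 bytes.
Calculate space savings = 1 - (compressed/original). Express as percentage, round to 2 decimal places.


ratio = compressed/original = 37837/92093 = 0.410856
savings = 1 - ratio = 1 - 0.410856 = 0.589144
as a percentage: 0.589144 * 100 = 58.91%

Space savings = 1 - 37837/92093 = 58.91%


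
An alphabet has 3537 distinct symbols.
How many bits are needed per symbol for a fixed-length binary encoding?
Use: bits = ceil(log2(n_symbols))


log2(3537) = 11.7883
Bracket: 2^11 = 2048 < 3537 <= 2^12 = 4096
So ceil(log2(3537)) = 12

bits = ceil(log2(3537)) = ceil(11.7883) = 12 bits


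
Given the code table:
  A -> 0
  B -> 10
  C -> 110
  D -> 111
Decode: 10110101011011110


Decoding:
10 -> B
110 -> C
10 -> B
10 -> B
110 -> C
111 -> D
10 -> B


Result: BCBBCDB


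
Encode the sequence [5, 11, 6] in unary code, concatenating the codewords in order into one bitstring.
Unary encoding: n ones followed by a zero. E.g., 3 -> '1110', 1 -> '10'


Encode each number as n ones followed by a terminating 0:
  5 -> 111110 (6 bits)
  11 -> 111111111110 (12 bits)
  6 -> 1111110 (7 bits)
Total length = 6 + 12 + 7 = 25 bits.

Unary([5, 11, 6]) = 1111101111111111101111110 (25 bits)


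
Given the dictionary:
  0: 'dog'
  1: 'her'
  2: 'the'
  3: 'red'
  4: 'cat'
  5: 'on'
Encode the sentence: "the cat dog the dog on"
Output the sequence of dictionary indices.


Look up each word in the dictionary:
  'the' -> 2
  'cat' -> 4
  'dog' -> 0
  'the' -> 2
  'dog' -> 0
  'on' -> 5

Encoded: [2, 4, 0, 2, 0, 5]


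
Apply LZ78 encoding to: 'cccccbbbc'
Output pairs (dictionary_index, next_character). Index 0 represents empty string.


LZ78 encoding steps:
Dictionary: {0: ''}
Step 1: w='' (idx 0), next='c' -> output (0, 'c'), add 'c' as idx 1
Step 2: w='c' (idx 1), next='c' -> output (1, 'c'), add 'cc' as idx 2
Step 3: w='cc' (idx 2), next='b' -> output (2, 'b'), add 'ccb' as idx 3
Step 4: w='' (idx 0), next='b' -> output (0, 'b'), add 'b' as idx 4
Step 5: w='b' (idx 4), next='c' -> output (4, 'c'), add 'bc' as idx 5


Encoded: [(0, 'c'), (1, 'c'), (2, 'b'), (0, 'b'), (4, 'c')]


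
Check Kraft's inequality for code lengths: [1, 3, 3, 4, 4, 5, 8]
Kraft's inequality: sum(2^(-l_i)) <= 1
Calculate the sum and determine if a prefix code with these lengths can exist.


Sum = 2^(-1) + 2^(-3) + 2^(-3) + 2^(-4) + 2^(-4) + 2^(-5) + 2^(-8)
    = 0.5 + 0.125 + 0.125 + 0.0625 + 0.0625 + 0.03125 + 0.00390625
    = 233/256 = 0.91015625
Since 0.91015625 <= 1, Kraft's inequality IS satisfied.
A prefix code with these lengths CAN exist.

Kraft sum = 0.91015625. Satisfied.


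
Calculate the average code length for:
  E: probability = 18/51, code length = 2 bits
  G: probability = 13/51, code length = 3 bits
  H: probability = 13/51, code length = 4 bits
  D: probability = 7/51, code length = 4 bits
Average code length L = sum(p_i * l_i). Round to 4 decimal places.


Weighted contributions p_i * l_i:
  E: (18/51) * 2 = 36/51
  G: (13/51) * 3 = 39/51
  H: (13/51) * 4 = 52/51
  D: (7/51) * 4 = 28/51
Sum = (36 + 39 + 52 + 28)/51 = 155/51

L = 155/51 = 3.0392 bits/symbol


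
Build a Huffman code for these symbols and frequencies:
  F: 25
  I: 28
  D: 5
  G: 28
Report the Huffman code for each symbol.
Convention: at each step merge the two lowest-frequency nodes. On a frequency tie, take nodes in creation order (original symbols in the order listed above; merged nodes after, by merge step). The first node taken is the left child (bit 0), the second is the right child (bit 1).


Huffman tree construction:
Step 1: Merge D(5) + F(25) = 30
Step 2: Merge I(28) + G(28) = 56
Step 3: Merge (D+F)(30) + (I+G)(56) = 86
Read each symbol's code off the tree from the root (left child = 0, right child = 1).

Codes:
  F: 01 (length 2)
  I: 10 (length 2)
  D: 00 (length 2)
  G: 11 (length 2)
Average code length: 172/86 = 2.0000 bits/symbol


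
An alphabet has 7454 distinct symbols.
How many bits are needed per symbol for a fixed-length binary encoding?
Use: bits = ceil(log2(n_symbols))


log2(7454) = 12.8638
Bracket: 2^12 = 4096 < 7454 <= 2^13 = 8192
So ceil(log2(7454)) = 13

bits = ceil(log2(7454)) = ceil(12.8638) = 13 bits


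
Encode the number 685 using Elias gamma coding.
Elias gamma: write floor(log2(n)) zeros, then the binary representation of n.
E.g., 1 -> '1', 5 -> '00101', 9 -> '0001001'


num_bits = floor(log2(685)) + 1 = 10
leading_zeros = num_bits - 1 = 9
binary(685) = 1010101101

Elias gamma(685) = '000000000' + '1010101101' = 0000000001010101101 (19 bits)


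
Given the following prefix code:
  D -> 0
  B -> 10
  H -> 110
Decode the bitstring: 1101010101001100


Decoding step by step:
Bits 110 -> H
Bits 10 -> B
Bits 10 -> B
Bits 10 -> B
Bits 10 -> B
Bits 0 -> D
Bits 110 -> H
Bits 0 -> D


Decoded message: HBBBBDHD


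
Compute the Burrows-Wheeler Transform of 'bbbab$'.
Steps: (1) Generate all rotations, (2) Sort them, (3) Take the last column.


Rotations (sorted):
  0: $bbbab -> last char: b
  1: ab$bbb -> last char: b
  2: b$bbba -> last char: a
  3: bab$bb -> last char: b
  4: bbab$b -> last char: b
  5: bbbab$ -> last char: $


BWT = bbabb$


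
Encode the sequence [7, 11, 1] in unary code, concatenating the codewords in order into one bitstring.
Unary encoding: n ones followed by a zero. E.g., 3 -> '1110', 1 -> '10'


Encode each number as n ones followed by a terminating 0:
  7 -> 11111110 (8 bits)
  11 -> 111111111110 (12 bits)
  1 -> 10 (2 bits)
Total length = 8 + 12 + 2 = 22 bits.

Unary([7, 11, 1]) = 1111111011111111111010 (22 bits)


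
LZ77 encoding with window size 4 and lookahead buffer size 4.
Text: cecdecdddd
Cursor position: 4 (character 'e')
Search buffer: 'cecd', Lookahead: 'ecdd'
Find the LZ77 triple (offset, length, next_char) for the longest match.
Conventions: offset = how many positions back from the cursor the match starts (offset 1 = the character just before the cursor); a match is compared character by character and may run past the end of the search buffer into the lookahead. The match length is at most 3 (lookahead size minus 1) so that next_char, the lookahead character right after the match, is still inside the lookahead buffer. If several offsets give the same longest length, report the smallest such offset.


Try each offset into the search buffer:
  offset=1 (pos 3, char 'd'): match length 0
  offset=2 (pos 2, char 'c'): match length 0
  offset=3 (pos 1, char 'e'): match length 3
  offset=4 (pos 0, char 'c'): match length 0
Longest match has length 3 at offset 3.
next_char = character at position 4 + 3 = 7 -> 'd'

Best match: offset=3, length=3 (matching 'ecd' starting at position 1)
LZ77 triple: (3, 3, 'd')


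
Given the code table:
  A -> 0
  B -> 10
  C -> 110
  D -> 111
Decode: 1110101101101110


Decoding:
111 -> D
0 -> A
10 -> B
110 -> C
110 -> C
111 -> D
0 -> A


Result: DABCCDA


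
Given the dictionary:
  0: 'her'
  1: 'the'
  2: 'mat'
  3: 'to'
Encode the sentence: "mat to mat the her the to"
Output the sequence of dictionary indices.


Look up each word in the dictionary:
  'mat' -> 2
  'to' -> 3
  'mat' -> 2
  'the' -> 1
  'her' -> 0
  'the' -> 1
  'to' -> 3

Encoded: [2, 3, 2, 1, 0, 1, 3]


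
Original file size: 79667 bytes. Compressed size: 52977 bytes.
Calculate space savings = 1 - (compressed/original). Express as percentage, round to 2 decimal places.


ratio = compressed/original = 52977/79667 = 0.66498
savings = 1 - ratio = 1 - 0.66498 = 0.33502
as a percentage: 0.33502 * 100 = 33.5%

Space savings = 1 - 52977/79667 = 33.5%


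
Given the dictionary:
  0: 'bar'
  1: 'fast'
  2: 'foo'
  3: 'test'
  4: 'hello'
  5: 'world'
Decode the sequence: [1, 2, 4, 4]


Look up each index in the dictionary:
  1 -> 'fast'
  2 -> 'foo'
  4 -> 'hello'
  4 -> 'hello'

Decoded: "fast foo hello hello"


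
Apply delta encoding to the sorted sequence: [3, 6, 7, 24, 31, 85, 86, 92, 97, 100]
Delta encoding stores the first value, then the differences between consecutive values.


First value: 3
Deltas:
  6 - 3 = 3
  7 - 6 = 1
  24 - 7 = 17
  31 - 24 = 7
  85 - 31 = 54
  86 - 85 = 1
  92 - 86 = 6
  97 - 92 = 5
  100 - 97 = 3


Delta encoded: [3, 3, 1, 17, 7, 54, 1, 6, 5, 3]


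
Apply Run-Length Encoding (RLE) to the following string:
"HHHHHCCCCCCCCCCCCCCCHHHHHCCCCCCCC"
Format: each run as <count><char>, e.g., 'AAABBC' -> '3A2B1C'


Scanning runs left to right:
  i=0: run of 'H' x 5 -> '5H'
  i=5: run of 'C' x 15 -> '15C'
  i=20: run of 'H' x 5 -> '5H'
  i=25: run of 'C' x 8 -> '8C'

RLE = 5H15C5H8C


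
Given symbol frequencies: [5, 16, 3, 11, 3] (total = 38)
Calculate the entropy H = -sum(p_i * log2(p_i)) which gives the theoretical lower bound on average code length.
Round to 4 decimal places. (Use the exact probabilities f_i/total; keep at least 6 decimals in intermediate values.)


Per-symbol terms -p_i * log2(p_i) with p_i = f_i/38:
  p = 5/38 = 0.131579: log2(p) = -2.925999, -p*log2(p) = 0.385000
  p = 16/38 = 0.421053: log2(p) = -1.247928, -p*log2(p) = 0.525443
  p = 3/38 = 0.078947: log2(p) = -3.662965, -p*log2(p) = 0.289181
  p = 11/38 = 0.289474: log2(p) = -1.788496, -p*log2(p) = 0.517722
  p = 3/38 = 0.078947: log2(p) = -3.662965, -p*log2(p) = 0.289181
H = 0.385000 + 0.525443 + 0.289181 + 0.517722 + 0.289181 = 2.006527

H = 2.0065 bits/symbol


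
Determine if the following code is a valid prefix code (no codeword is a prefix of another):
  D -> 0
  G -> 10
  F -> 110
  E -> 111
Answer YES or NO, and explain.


Checking each pair (does one codeword prefix another?):
  D='0' vs G='10': no prefix
  D='0' vs F='110': no prefix
  D='0' vs E='111': no prefix
  G='10' vs D='0': no prefix
  G='10' vs F='110': no prefix
  G='10' vs E='111': no prefix
  F='110' vs D='0': no prefix
  F='110' vs G='10': no prefix
  F='110' vs E='111': no prefix
  E='111' vs D='0': no prefix
  E='111' vs G='10': no prefix
  E='111' vs F='110': no prefix
No violation found over all pairs.

YES -- this is a valid prefix code. No codeword is a prefix of any other codeword.


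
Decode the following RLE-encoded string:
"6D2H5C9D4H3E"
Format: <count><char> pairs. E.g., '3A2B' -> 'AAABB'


Expanding each <count><char> pair:
  6D -> 'DDDDDD'
  2H -> 'HH'
  5C -> 'CCCCC'
  9D -> 'DDDDDDDDD'
  4H -> 'HHHH'
  3E -> 'EEE'

Decoded = DDDDDDHHCCCCCDDDDDDDDDHHHHEEE


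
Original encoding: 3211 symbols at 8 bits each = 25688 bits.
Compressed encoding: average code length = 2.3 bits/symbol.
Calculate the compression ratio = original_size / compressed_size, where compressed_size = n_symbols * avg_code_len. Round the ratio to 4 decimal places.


original_size = n_symbols * orig_bits = 3211 * 8 = 25688 bits
compressed_size = n_symbols * avg_code_len = 3211 * 2.3 = 7385.3 bits
ratio = original_size / compressed_size = 25688 / 7385.3 = 3.4783

Compression ratio = 3.4783


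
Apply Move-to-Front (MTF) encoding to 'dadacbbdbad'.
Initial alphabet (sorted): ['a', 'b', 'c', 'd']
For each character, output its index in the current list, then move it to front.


MTF encoding:
'd': index 3 in ['a', 'b', 'c', 'd'] -> ['d', 'a', 'b', 'c']
'a': index 1 in ['d', 'a', 'b', 'c'] -> ['a', 'd', 'b', 'c']
'd': index 1 in ['a', 'd', 'b', 'c'] -> ['d', 'a', 'b', 'c']
'a': index 1 in ['d', 'a', 'b', 'c'] -> ['a', 'd', 'b', 'c']
'c': index 3 in ['a', 'd', 'b', 'c'] -> ['c', 'a', 'd', 'b']
'b': index 3 in ['c', 'a', 'd', 'b'] -> ['b', 'c', 'a', 'd']
'b': index 0 in ['b', 'c', 'a', 'd'] -> ['b', 'c', 'a', 'd']
'd': index 3 in ['b', 'c', 'a', 'd'] -> ['d', 'b', 'c', 'a']
'b': index 1 in ['d', 'b', 'c', 'a'] -> ['b', 'd', 'c', 'a']
'a': index 3 in ['b', 'd', 'c', 'a'] -> ['a', 'b', 'd', 'c']
'd': index 2 in ['a', 'b', 'd', 'c'] -> ['d', 'a', 'b', 'c']


Output: [3, 1, 1, 1, 3, 3, 0, 3, 1, 3, 2]
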